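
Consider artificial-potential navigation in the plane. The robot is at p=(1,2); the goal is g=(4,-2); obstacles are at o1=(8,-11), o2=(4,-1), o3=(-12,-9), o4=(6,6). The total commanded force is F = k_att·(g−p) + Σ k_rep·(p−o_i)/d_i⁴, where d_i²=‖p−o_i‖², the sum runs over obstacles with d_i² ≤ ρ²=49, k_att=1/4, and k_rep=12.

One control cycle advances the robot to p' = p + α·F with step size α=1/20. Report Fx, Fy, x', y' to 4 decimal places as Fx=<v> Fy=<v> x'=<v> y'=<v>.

F_att = 1/4·(g−p) = 1/4·(3,-4) = (0.7500,-1.0000)
o1: d²=218 > ρ²=49 → inactive
o2: d²=18 ≤ ρ²=49; F_rep = 12·(-3,3)/18² = (-0.1111,0.1111)
o3: d²=290 > ρ²=49 → inactive
o4: d²=41 ≤ ρ²=49; F_rep = 12·(-5,-4)/41² = (-0.0357,-0.0286)
F = F_att + ΣF_rep = (0.6032,-0.9174)
p' = p + 1/20·F = (1.0302,1.9541)

Fx=0.6032 Fy=-0.9174 x'=1.0302 y'=1.9541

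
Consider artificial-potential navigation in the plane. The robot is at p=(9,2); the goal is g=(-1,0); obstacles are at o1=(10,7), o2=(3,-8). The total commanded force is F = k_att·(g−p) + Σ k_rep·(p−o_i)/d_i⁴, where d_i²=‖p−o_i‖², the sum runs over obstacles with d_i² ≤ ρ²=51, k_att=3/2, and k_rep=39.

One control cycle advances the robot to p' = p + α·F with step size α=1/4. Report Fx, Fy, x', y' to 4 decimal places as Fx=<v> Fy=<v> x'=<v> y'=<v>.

Fx=-15.0577 Fy=-3.2885 x'=5.2356 y'=1.1779

F_att = 3/2·(g−p) = 3/2·(-10,-2) = (-15.0000,-3.0000)
o1: d²=26 ≤ ρ²=51; F_rep = 39·(-1,-5)/26² = (-0.0577,-0.2885)
o2: d²=136 > ρ²=51 → inactive
F = F_att + ΣF_rep = (-15.0577,-3.2885)
p' = p + 1/4·F = (5.2356,1.1779)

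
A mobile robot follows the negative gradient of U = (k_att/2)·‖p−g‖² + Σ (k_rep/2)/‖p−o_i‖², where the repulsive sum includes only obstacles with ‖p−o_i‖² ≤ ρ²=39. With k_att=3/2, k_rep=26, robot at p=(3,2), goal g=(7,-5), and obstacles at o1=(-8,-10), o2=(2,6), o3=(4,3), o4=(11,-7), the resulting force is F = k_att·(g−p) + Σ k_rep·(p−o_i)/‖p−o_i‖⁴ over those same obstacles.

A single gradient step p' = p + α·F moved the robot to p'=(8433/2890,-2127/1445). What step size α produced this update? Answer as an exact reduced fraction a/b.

α = 1/5

F_att = 3/2·(g−p) = 3/2·(4,-7) = (6.0000,-10.5000)
o1: d²=265 > ρ²=39 → inactive
o2: d²=17 ≤ ρ²=39; F_rep = 26·(1,-4)/17² = (0.0900,-0.3599)
o3: d²=2 ≤ ρ²=39; F_rep = 26·(-1,-1)/2² = (-6.5000,-6.5000)
o4: d²=145 > ρ²=39 → inactive
F = F_att + ΣF_rep = (-0.4100,-17.3599)
Δp = p'−p = (-0.0820,-3.4720); α = Δx/Fx = (-237/2890) / (-237/578) = 1/5
check: Δy/Fy = (-5017/1445) / (-5017/289) = 1/5 ✓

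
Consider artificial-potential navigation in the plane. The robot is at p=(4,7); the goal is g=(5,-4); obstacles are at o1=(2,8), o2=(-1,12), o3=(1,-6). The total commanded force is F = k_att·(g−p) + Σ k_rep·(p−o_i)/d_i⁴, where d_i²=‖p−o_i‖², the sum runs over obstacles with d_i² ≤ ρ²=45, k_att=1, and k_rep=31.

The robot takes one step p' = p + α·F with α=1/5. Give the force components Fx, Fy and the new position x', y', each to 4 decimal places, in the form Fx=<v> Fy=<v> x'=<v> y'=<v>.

Fx=3.4800 Fy=-12.2400 x'=4.6960 y'=4.5520

F_att = 1·(g−p) = 1·(1,-11) = (1.0000,-11.0000)
o1: d²=5 ≤ ρ²=45; F_rep = 31·(2,-1)/5² = (2.4800,-1.2400)
o2: d²=50 > ρ²=45 → inactive
o3: d²=178 > ρ²=45 → inactive
F = F_att + ΣF_rep = (3.4800,-12.2400)
p' = p + 1/5·F = (4.6960,4.5520)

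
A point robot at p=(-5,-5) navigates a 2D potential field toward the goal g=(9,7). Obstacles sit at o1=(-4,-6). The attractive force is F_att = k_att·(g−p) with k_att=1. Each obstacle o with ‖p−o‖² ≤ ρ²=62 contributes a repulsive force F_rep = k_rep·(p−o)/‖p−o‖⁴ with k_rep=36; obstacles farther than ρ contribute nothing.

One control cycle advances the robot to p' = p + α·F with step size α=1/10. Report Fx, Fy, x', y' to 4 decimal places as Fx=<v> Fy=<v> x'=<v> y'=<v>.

F_att = 1·(g−p) = 1·(14,12) = (14.0000,12.0000)
o1: d²=2 ≤ ρ²=62; F_rep = 36·(-1,1)/2² = (-9.0000,9.0000)
F = F_att + ΣF_rep = (5.0000,21.0000)
p' = p + 1/10·F = (-4.5000,-2.9000)

Fx=5.0000 Fy=21.0000 x'=-4.5000 y'=-2.9000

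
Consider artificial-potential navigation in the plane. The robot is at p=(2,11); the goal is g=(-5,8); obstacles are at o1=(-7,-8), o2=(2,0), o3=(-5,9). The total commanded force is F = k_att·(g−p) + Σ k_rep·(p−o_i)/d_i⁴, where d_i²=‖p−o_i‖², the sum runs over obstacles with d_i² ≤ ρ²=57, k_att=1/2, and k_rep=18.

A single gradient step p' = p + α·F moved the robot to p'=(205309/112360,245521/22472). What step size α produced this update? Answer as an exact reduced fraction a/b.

α = 1/20

F_att = 1/2·(g−p) = 1/2·(-7,-3) = (-3.5000,-1.5000)
o1: d²=442 > ρ²=57 → inactive
o2: d²=121 > ρ²=57 → inactive
o3: d²=53 ≤ ρ²=57; F_rep = 18·(7,2)/53² = (0.0449,0.0128)
F = F_att + ΣF_rep = (-3.4551,-1.4872)
Δp = p'−p = (-0.1728,-0.0744); α = Δx/Fx = (-19411/112360) / (-19411/5618) = 1/20
check: Δy/Fy = (-1671/22472) / (-8355/5618) = 1/20 ✓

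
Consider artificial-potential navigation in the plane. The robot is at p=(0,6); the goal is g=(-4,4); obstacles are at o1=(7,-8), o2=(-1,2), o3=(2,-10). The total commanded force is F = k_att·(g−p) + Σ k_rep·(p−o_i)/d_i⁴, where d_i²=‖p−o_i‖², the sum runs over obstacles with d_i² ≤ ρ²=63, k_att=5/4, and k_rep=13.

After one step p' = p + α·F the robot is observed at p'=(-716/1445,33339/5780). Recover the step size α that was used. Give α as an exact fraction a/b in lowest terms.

F_att = 5/4·(g−p) = 5/4·(-4,-2) = (-5.0000,-2.5000)
o1: d²=245 > ρ²=63 → inactive
o2: d²=17 ≤ ρ²=63; F_rep = 13·(1,4)/17² = (0.0450,0.1799)
o3: d²=260 > ρ²=63 → inactive
F = F_att + ΣF_rep = (-4.9550,-2.3201)
Δp = p'−p = (-0.4955,-0.2320); α = Δx/Fx = (-716/1445) / (-1432/289) = 1/10
check: Δy/Fy = (-1341/5780) / (-1341/578) = 1/10 ✓

α = 1/10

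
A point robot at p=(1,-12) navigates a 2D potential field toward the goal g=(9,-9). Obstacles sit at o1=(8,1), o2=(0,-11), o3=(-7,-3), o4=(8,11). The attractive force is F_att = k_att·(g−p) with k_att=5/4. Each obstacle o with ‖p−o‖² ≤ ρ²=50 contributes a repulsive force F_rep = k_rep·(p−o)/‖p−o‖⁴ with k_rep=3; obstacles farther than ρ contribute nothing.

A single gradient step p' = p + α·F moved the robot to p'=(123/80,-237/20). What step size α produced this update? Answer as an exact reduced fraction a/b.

α = 1/20

F_att = 5/4·(g−p) = 5/4·(8,3) = (10.0000,3.7500)
o1: d²=218 > ρ²=50 → inactive
o2: d²=2 ≤ ρ²=50; F_rep = 3·(1,-1)/2² = (0.7500,-0.7500)
o3: d²=145 > ρ²=50 → inactive
o4: d²=578 > ρ²=50 → inactive
F = F_att + ΣF_rep = (10.7500,3.0000)
Δp = p'−p = (0.5375,0.1500); α = Δx/Fx = (43/80) / (43/4) = 1/20
check: Δy/Fy = (3/20) / (3) = 1/20 ✓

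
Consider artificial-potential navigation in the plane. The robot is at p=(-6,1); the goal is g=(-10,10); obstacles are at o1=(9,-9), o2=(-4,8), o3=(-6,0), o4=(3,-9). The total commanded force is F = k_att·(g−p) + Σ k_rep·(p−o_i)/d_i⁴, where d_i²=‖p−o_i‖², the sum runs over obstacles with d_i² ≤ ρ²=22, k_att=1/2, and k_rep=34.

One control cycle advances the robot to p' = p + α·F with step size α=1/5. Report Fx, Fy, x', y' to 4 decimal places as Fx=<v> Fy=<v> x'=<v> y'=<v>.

F_att = 1/2·(g−p) = 1/2·(-4,9) = (-2.0000,4.5000)
o1: d²=325 > ρ²=22 → inactive
o2: d²=53 > ρ²=22 → inactive
o3: d²=1 ≤ ρ²=22; F_rep = 34·(0,1)/1² = (0.0000,34.0000)
o4: d²=181 > ρ²=22 → inactive
F = F_att + ΣF_rep = (-2.0000,38.5000)
p' = p + 1/5·F = (-6.4000,8.7000)

Fx=-2.0000 Fy=38.5000 x'=-6.4000 y'=8.7000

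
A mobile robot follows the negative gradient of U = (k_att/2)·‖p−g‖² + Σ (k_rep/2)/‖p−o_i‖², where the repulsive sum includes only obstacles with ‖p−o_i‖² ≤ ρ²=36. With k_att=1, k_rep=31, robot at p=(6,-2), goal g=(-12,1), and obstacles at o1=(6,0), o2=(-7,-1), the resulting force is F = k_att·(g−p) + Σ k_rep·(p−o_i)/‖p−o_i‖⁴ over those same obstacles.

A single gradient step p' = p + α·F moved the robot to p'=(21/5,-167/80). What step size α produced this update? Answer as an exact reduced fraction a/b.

F_att = 1·(g−p) = 1·(-18,3) = (-18.0000,3.0000)
o1: d²=4 ≤ ρ²=36; F_rep = 31·(0,-2)/4² = (0.0000,-3.8750)
o2: d²=170 > ρ²=36 → inactive
F = F_att + ΣF_rep = (-18.0000,-0.8750)
Δp = p'−p = (-1.8000,-0.0875); α = Δx/Fx = (-9/5) / (-18) = 1/10
check: Δy/Fy = (-7/80) / (-7/8) = 1/10 ✓

α = 1/10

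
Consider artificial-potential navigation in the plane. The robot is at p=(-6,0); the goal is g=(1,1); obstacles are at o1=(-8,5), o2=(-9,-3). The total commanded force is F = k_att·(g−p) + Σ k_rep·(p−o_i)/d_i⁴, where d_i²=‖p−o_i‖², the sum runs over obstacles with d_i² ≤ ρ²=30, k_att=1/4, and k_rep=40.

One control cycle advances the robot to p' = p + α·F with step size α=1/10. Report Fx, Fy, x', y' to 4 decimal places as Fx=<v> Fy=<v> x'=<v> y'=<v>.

Fx=2.2155 Fy=0.3826 x'=-5.7785 y'=0.0383

F_att = 1/4·(g−p) = 1/4·(7,1) = (1.7500,0.2500)
o1: d²=29 ≤ ρ²=30; F_rep = 40·(2,-5)/29² = (0.0951,-0.2378)
o2: d²=18 ≤ ρ²=30; F_rep = 40·(3,3)/18² = (0.3704,0.3704)
F = F_att + ΣF_rep = (2.2155,0.3826)
p' = p + 1/10·F = (-5.7785,0.0383)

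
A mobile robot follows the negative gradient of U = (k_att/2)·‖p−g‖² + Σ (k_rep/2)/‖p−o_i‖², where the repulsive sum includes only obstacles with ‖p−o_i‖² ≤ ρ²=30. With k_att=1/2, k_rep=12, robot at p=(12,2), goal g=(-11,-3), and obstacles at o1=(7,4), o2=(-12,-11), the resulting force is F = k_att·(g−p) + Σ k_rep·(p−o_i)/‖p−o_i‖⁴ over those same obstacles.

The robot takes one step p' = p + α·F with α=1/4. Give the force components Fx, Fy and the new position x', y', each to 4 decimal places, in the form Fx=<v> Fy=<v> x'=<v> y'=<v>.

Fx=-11.4287 Fy=-2.5285 x'=9.1428 y'=1.3679

F_att = 1/2·(g−p) = 1/2·(-23,-5) = (-11.5000,-2.5000)
o1: d²=29 ≤ ρ²=30; F_rep = 12·(5,-2)/29² = (0.0713,-0.0285)
o2: d²=745 > ρ²=30 → inactive
F = F_att + ΣF_rep = (-11.4287,-2.5285)
p' = p + 1/4·F = (9.1428,1.3679)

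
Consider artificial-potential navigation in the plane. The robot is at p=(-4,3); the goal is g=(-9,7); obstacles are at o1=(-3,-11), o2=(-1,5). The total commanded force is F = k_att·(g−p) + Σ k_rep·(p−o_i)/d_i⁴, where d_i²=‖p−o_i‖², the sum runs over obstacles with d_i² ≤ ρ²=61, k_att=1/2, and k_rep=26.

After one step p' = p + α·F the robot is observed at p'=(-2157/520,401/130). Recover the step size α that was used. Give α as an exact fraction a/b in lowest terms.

α = 1/20

F_att = 1/2·(g−p) = 1/2·(-5,4) = (-2.5000,2.0000)
o1: d²=197 > ρ²=61 → inactive
o2: d²=13 ≤ ρ²=61; F_rep = 26·(-3,-2)/13² = (-0.4615,-0.3077)
F = F_att + ΣF_rep = (-2.9615,1.6923)
Δp = p'−p = (-0.1481,0.0846); α = Δx/Fx = (-77/520) / (-77/26) = 1/20
check: Δy/Fy = (11/130) / (22/13) = 1/20 ✓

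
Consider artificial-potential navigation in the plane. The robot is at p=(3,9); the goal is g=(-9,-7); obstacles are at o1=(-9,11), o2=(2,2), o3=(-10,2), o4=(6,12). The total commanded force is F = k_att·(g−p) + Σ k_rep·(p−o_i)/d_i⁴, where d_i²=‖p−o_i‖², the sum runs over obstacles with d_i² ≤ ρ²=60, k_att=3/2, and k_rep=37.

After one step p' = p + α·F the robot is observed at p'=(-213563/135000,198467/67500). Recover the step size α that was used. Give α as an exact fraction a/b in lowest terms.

α = 1/4

F_att = 3/2·(g−p) = 3/2·(-12,-16) = (-18.0000,-24.0000)
o1: d²=148 > ρ²=60 → inactive
o2: d²=50 ≤ ρ²=60; F_rep = 37·(1,7)/50² = (0.0148,0.1036)
o3: d²=218 > ρ²=60 → inactive
o4: d²=18 ≤ ρ²=60; F_rep = 37·(-3,-3)/18² = (-0.3426,-0.3426)
F = F_att + ΣF_rep = (-18.3278,-24.2390)
Δp = p'−p = (-4.5819,-6.0597); α = Δx/Fx = (-618563/135000) / (-618563/33750) = 1/4
check: Δy/Fy = (-409033/67500) / (-409033/16875) = 1/4 ✓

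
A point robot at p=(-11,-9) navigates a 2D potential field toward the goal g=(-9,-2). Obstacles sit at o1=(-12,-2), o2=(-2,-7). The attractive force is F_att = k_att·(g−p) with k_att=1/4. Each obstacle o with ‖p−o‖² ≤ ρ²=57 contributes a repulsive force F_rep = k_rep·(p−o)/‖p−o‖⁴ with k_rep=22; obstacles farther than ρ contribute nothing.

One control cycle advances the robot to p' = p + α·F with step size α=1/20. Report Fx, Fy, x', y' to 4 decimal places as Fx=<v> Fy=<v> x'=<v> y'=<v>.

F_att = 1/4·(g−p) = 1/4·(2,7) = (0.5000,1.7500)
o1: d²=50 ≤ ρ²=57; F_rep = 22·(1,-7)/50² = (0.0088,-0.0616)
o2: d²=85 > ρ²=57 → inactive
F = F_att + ΣF_rep = (0.5088,1.6884)
p' = p + 1/20·F = (-10.9746,-8.9156)

Fx=0.5088 Fy=1.6884 x'=-10.9746 y'=-8.9156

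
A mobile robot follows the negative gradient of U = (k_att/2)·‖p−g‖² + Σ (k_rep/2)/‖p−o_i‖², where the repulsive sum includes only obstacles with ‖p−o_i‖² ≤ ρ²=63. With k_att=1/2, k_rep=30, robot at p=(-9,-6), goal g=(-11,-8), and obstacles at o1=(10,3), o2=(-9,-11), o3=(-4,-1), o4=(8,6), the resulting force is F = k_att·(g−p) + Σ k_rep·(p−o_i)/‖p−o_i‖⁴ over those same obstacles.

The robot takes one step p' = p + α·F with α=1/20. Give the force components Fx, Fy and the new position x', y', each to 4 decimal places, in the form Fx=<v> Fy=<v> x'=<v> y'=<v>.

Fx=-1.0600 Fy=-0.8200 x'=-9.0530 y'=-6.0410

F_att = 1/2·(g−p) = 1/2·(-2,-2) = (-1.0000,-1.0000)
o1: d²=442 > ρ²=63 → inactive
o2: d²=25 ≤ ρ²=63; F_rep = 30·(0,5)/25² = (0.0000,0.2400)
o3: d²=50 ≤ ρ²=63; F_rep = 30·(-5,-5)/50² = (-0.0600,-0.0600)
o4: d²=433 > ρ²=63 → inactive
F = F_att + ΣF_rep = (-1.0600,-0.8200)
p' = p + 1/20·F = (-9.0530,-6.0410)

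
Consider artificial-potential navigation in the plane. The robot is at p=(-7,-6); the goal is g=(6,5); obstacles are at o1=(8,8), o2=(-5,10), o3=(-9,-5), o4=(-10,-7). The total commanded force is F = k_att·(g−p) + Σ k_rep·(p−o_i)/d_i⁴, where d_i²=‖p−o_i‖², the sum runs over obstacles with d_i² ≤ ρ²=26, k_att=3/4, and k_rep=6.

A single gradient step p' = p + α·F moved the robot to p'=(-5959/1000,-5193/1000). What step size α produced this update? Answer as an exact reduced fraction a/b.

F_att = 3/4·(g−p) = 3/4·(13,11) = (9.7500,8.2500)
o1: d²=421 > ρ²=26 → inactive
o2: d²=260 > ρ²=26 → inactive
o3: d²=5 ≤ ρ²=26; F_rep = 6·(2,-1)/5² = (0.4800,-0.2400)
o4: d²=10 ≤ ρ²=26; F_rep = 6·(3,1)/10² = (0.1800,0.0600)
F = F_att + ΣF_rep = (10.4100,8.0700)
Δp = p'−p = (1.0410,0.8070); α = Δx/Fx = (1041/1000) / (1041/100) = 1/10
check: Δy/Fy = (807/1000) / (807/100) = 1/10 ✓

α = 1/10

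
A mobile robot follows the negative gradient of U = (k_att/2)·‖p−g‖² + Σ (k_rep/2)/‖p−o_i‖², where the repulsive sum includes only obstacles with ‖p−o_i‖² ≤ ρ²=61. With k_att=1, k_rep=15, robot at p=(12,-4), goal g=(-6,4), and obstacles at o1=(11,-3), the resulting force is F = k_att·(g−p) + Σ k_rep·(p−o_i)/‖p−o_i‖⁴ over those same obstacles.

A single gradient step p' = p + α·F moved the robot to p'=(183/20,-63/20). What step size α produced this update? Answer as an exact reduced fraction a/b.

α = 1/5

F_att = 1·(g−p) = 1·(-18,8) = (-18.0000,8.0000)
o1: d²=2 ≤ ρ²=61; F_rep = 15·(1,-1)/2² = (3.7500,-3.7500)
F = F_att + ΣF_rep = (-14.2500,4.2500)
Δp = p'−p = (-2.8500,0.8500); α = Δx/Fx = (-57/20) / (-57/4) = 1/5
check: Δy/Fy = (17/20) / (17/4) = 1/5 ✓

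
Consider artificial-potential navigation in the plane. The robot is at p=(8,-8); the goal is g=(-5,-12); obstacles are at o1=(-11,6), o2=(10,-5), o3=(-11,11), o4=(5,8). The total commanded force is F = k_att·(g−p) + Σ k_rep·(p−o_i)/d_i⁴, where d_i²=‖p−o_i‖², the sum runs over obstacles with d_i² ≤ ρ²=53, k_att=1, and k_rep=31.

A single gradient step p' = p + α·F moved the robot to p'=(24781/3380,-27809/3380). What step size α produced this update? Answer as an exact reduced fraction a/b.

α = 1/20

F_att = 1·(g−p) = 1·(-13,-4) = (-13.0000,-4.0000)
o1: d²=557 > ρ²=53 → inactive
o2: d²=13 ≤ ρ²=53; F_rep = 31·(-2,-3)/13² = (-0.3669,-0.5503)
o3: d²=722 > ρ²=53 → inactive
o4: d²=265 > ρ²=53 → inactive
F = F_att + ΣF_rep = (-13.3669,-4.5503)
Δp = p'−p = (-0.6683,-0.2275); α = Δx/Fx = (-2259/3380) / (-2259/169) = 1/20
check: Δy/Fy = (-769/3380) / (-769/169) = 1/20 ✓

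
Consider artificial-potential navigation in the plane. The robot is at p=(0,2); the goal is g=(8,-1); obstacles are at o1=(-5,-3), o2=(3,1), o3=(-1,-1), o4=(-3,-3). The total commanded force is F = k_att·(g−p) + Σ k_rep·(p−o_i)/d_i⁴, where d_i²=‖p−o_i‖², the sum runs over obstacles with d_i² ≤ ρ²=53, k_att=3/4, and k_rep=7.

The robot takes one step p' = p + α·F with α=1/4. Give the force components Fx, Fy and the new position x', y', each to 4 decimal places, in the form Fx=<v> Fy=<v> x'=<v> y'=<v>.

F_att = 3/4·(g−p) = 3/4·(8,-3) = (6.0000,-2.2500)
o1: d²=50 ≤ ρ²=53; F_rep = 7·(5,5)/50² = (0.0140,0.0140)
o2: d²=10 ≤ ρ²=53; F_rep = 7·(-3,1)/10² = (-0.2100,0.0700)
o3: d²=10 ≤ ρ²=53; F_rep = 7·(1,3)/10² = (0.0700,0.2100)
o4: d²=34 ≤ ρ²=53; F_rep = 7·(3,5)/34² = (0.0182,0.0303)
F = F_att + ΣF_rep = (5.8922,-1.9257)
p' = p + 1/4·F = (1.4730,1.5186)

Fx=5.8922 Fy=-1.9257 x'=1.4730 y'=1.5186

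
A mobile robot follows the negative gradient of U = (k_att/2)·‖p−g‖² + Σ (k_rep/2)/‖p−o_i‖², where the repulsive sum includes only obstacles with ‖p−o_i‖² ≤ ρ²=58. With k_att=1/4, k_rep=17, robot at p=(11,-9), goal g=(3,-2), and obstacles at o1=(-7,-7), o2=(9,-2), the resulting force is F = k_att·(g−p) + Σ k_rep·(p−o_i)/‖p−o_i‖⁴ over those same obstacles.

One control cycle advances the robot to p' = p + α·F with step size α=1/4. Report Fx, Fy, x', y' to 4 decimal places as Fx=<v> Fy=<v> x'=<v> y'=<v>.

Fx=-1.9879 Fy=1.7076 x'=10.5030 y'=-8.5731

F_att = 1/4·(g−p) = 1/4·(-8,7) = (-2.0000,1.7500)
o1: d²=328 > ρ²=58 → inactive
o2: d²=53 ≤ ρ²=58; F_rep = 17·(2,-7)/53² = (0.0121,-0.0424)
F = F_att + ΣF_rep = (-1.9879,1.7076)
p' = p + 1/4·F = (10.5030,-8.5731)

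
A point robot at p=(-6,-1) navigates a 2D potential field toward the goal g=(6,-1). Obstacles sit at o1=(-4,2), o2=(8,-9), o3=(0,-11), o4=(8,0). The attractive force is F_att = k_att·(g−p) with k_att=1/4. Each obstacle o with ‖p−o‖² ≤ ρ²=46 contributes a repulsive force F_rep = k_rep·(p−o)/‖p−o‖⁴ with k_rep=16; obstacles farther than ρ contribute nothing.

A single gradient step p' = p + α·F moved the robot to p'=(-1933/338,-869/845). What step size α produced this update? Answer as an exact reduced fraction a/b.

F_att = 1/4·(g−p) = 1/4·(12,0) = (3.0000,0.0000)
o1: d²=13 ≤ ρ²=46; F_rep = 16·(-2,-3)/13² = (-0.1893,-0.2840)
o2: d²=260 > ρ²=46 → inactive
o3: d²=136 > ρ²=46 → inactive
o4: d²=197 > ρ²=46 → inactive
F = F_att + ΣF_rep = (2.8107,-0.2840)
Δp = p'−p = (0.2811,-0.0284); α = Δx/Fx = (95/338) / (475/169) = 1/10
check: Δy/Fy = (-24/845) / (-48/169) = 1/10 ✓

α = 1/10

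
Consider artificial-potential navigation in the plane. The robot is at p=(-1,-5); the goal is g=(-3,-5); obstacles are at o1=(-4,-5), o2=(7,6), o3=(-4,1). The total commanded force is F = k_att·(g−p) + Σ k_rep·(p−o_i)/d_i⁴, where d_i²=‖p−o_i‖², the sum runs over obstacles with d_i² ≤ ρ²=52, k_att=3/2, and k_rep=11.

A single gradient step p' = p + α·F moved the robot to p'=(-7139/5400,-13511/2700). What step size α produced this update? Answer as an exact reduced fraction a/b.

F_att = 3/2·(g−p) = 3/2·(-2,0) = (-3.0000,0.0000)
o1: d²=9 ≤ ρ²=52; F_rep = 11·(3,0)/9² = (0.4074,0.0000)
o2: d²=185 > ρ²=52 → inactive
o3: d²=45 ≤ ρ²=52; F_rep = 11·(3,-6)/45² = (0.0163,-0.0326)
F = F_att + ΣF_rep = (-2.5763,-0.0326)
Δp = p'−p = (-0.3220,-0.0041); α = Δx/Fx = (-1739/5400) / (-1739/675) = 1/8
check: Δy/Fy = (-11/2700) / (-22/675) = 1/8 ✓

α = 1/8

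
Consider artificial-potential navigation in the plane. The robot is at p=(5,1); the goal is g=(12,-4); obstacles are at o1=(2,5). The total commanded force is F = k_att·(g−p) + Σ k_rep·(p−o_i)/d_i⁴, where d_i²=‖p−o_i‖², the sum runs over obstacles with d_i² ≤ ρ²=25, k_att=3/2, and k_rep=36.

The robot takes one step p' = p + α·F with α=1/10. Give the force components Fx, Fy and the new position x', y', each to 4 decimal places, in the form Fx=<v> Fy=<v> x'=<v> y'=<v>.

Fx=10.6728 Fy=-7.7304 x'=6.0673 y'=0.2270

F_att = 3/2·(g−p) = 3/2·(7,-5) = (10.5000,-7.5000)
o1: d²=25 ≤ ρ²=25; F_rep = 36·(3,-4)/25² = (0.1728,-0.2304)
F = F_att + ΣF_rep = (10.6728,-7.7304)
p' = p + 1/10·F = (6.0673,0.2270)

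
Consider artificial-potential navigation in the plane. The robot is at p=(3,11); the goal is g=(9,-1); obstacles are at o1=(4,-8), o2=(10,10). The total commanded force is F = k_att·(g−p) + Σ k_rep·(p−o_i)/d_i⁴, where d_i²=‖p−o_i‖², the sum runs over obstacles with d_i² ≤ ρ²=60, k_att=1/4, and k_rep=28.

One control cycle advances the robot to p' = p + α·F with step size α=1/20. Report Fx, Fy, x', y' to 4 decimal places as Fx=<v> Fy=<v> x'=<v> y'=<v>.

Fx=1.4216 Fy=-2.9888 x'=3.0711 y'=10.8506

F_att = 1/4·(g−p) = 1/4·(6,-12) = (1.5000,-3.0000)
o1: d²=362 > ρ²=60 → inactive
o2: d²=50 ≤ ρ²=60; F_rep = 28·(-7,1)/50² = (-0.0784,0.0112)
F = F_att + ΣF_rep = (1.4216,-2.9888)
p' = p + 1/20·F = (3.0711,10.8506)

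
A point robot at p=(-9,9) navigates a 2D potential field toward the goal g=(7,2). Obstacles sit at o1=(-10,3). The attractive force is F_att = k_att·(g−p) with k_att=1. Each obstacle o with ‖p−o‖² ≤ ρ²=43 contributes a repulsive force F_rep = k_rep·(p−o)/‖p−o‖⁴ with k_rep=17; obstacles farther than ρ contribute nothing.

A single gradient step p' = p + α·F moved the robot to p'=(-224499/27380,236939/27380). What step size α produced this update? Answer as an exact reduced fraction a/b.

F_att = 1·(g−p) = 1·(16,-7) = (16.0000,-7.0000)
o1: d²=37 ≤ ρ²=43; F_rep = 17·(1,6)/37² = (0.0124,0.0745)
F = F_att + ΣF_rep = (16.0124,-6.9255)
Δp = p'−p = (0.8006,-0.3463); α = Δx/Fx = (21921/27380) / (21921/1369) = 1/20
check: Δy/Fy = (-9481/27380) / (-9481/1369) = 1/20 ✓

α = 1/20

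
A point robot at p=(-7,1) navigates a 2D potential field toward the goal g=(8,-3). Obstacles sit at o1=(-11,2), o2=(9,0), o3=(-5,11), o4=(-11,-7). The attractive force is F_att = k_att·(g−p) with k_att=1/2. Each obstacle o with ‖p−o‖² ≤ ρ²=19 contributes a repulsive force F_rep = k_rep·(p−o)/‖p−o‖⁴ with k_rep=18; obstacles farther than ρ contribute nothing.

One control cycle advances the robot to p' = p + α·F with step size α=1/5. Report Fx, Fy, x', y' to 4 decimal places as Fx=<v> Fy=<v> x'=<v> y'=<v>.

Fx=7.7491 Fy=-2.0623 x'=-5.4502 y'=0.5875

F_att = 1/2·(g−p) = 1/2·(15,-4) = (7.5000,-2.0000)
o1: d²=17 ≤ ρ²=19; F_rep = 18·(4,-1)/17² = (0.2491,-0.0623)
o2: d²=257 > ρ²=19 → inactive
o3: d²=104 > ρ²=19 → inactive
o4: d²=80 > ρ²=19 → inactive
F = F_att + ΣF_rep = (7.7491,-2.0623)
p' = p + 1/5·F = (-5.4502,0.5875)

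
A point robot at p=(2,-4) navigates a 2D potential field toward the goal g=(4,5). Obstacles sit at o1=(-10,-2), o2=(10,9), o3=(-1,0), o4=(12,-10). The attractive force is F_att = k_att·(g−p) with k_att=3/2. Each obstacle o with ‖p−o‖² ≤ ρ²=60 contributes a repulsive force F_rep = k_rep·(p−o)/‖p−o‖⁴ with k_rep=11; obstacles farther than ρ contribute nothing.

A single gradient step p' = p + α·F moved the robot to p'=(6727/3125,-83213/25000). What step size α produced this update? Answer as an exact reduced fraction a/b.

F_att = 3/2·(g−p) = 3/2·(2,9) = (3.0000,13.5000)
o1: d²=148 > ρ²=60 → inactive
o2: d²=233 > ρ²=60 → inactive
o3: d²=25 ≤ ρ²=60; F_rep = 11·(3,-4)/25² = (0.0528,-0.0704)
o4: d²=136 > ρ²=60 → inactive
F = F_att + ΣF_rep = (3.0528,13.4296)
Δp = p'−p = (0.1526,0.6715); α = Δx/Fx = (477/3125) / (1908/625) = 1/20
check: Δy/Fy = (16787/25000) / (16787/1250) = 1/20 ✓

α = 1/20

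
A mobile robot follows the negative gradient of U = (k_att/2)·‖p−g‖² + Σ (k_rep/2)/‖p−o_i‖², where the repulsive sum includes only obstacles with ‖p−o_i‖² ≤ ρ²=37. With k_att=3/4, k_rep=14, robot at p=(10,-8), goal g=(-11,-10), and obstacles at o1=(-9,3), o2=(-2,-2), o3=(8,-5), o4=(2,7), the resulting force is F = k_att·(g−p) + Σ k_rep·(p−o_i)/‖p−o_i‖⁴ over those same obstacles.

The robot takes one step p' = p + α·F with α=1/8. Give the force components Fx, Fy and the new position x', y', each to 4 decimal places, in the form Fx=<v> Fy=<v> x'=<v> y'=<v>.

Fx=-15.5843 Fy=-1.7485 x'=8.0520 y'=-8.2186

F_att = 3/4·(g−p) = 3/4·(-21,-2) = (-15.7500,-1.5000)
o1: d²=482 > ρ²=37 → inactive
o2: d²=180 > ρ²=37 → inactive
o3: d²=13 ≤ ρ²=37; F_rep = 14·(2,-3)/13² = (0.1657,-0.2485)
o4: d²=289 > ρ²=37 → inactive
F = F_att + ΣF_rep = (-15.5843,-1.7485)
p' = p + 1/8·F = (8.0520,-8.2186)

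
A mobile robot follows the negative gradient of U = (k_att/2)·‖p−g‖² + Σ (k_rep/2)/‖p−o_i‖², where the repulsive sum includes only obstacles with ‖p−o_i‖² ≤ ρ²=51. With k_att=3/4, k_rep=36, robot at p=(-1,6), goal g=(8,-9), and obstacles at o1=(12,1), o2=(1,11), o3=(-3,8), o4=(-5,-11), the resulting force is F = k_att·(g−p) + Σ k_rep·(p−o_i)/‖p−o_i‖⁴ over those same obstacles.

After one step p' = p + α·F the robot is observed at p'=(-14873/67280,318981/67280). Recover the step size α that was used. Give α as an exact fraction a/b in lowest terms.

α = 1/10

F_att = 3/4·(g−p) = 3/4·(9,-15) = (6.7500,-11.2500)
o1: d²=194 > ρ²=51 → inactive
o2: d²=29 ≤ ρ²=51; F_rep = 36·(-2,-5)/29² = (-0.0856,-0.2140)
o3: d²=8 ≤ ρ²=51; F_rep = 36·(2,-2)/8² = (1.1250,-1.1250)
o4: d²=305 > ρ²=51 → inactive
F = F_att + ΣF_rep = (7.7894,-12.5890)
Δp = p'−p = (0.7789,-1.2589); α = Δx/Fx = (52407/67280) / (52407/6728) = 1/10
check: Δy/Fy = (-84699/67280) / (-84699/6728) = 1/10 ✓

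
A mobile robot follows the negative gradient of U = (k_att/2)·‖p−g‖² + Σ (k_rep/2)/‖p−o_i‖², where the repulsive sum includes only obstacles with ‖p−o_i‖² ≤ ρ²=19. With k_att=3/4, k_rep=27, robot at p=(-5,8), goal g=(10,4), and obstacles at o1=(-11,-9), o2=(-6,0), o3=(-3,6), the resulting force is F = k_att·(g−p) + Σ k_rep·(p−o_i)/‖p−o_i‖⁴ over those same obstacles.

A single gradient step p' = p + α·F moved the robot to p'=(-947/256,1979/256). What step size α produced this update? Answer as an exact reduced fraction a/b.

F_att = 3/4·(g−p) = 3/4·(15,-4) = (11.2500,-3.0000)
o1: d²=325 > ρ²=19 → inactive
o2: d²=65 > ρ²=19 → inactive
o3: d²=8 ≤ ρ²=19; F_rep = 27·(-2,2)/8² = (-0.8438,0.8438)
F = F_att + ΣF_rep = (10.4062,-2.1562)
Δp = p'−p = (1.3008,-0.2695); α = Δx/Fx = (333/256) / (333/32) = 1/8
check: Δy/Fy = (-69/256) / (-69/32) = 1/8 ✓

α = 1/8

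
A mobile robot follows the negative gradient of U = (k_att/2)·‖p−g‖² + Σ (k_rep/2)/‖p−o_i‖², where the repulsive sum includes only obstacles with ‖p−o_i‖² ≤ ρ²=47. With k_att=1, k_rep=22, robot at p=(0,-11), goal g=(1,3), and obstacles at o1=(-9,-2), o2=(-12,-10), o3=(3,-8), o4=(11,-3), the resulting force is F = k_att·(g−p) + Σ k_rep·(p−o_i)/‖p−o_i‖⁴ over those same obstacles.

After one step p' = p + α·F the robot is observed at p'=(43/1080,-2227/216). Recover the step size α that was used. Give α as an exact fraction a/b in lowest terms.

α = 1/20

F_att = 1·(g−p) = 1·(1,14) = (1.0000,14.0000)
o1: d²=162 > ρ²=47 → inactive
o2: d²=145 > ρ²=47 → inactive
o3: d²=18 ≤ ρ²=47; F_rep = 22·(-3,-3)/18² = (-0.2037,-0.2037)
o4: d²=185 > ρ²=47 → inactive
F = F_att + ΣF_rep = (0.7963,13.7963)
Δp = p'−p = (0.0398,0.6898); α = Δx/Fx = (43/1080) / (43/54) = 1/20
check: Δy/Fy = (149/216) / (745/54) = 1/20 ✓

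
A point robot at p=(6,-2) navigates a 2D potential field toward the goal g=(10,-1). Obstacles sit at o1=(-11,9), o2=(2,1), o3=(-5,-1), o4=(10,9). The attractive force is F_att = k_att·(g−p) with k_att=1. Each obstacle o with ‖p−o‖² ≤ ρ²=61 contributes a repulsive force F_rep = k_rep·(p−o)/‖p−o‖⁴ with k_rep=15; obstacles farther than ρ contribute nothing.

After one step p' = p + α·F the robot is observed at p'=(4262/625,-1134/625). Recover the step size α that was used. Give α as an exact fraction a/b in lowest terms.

α = 1/5

F_att = 1·(g−p) = 1·(4,1) = (4.0000,1.0000)
o1: d²=410 > ρ²=61 → inactive
o2: d²=25 ≤ ρ²=61; F_rep = 15·(4,-3)/25² = (0.0960,-0.0720)
o3: d²=122 > ρ²=61 → inactive
o4: d²=137 > ρ²=61 → inactive
F = F_att + ΣF_rep = (4.0960,0.9280)
Δp = p'−p = (0.8192,0.1856); α = Δx/Fx = (512/625) / (512/125) = 1/5
check: Δy/Fy = (116/625) / (116/125) = 1/5 ✓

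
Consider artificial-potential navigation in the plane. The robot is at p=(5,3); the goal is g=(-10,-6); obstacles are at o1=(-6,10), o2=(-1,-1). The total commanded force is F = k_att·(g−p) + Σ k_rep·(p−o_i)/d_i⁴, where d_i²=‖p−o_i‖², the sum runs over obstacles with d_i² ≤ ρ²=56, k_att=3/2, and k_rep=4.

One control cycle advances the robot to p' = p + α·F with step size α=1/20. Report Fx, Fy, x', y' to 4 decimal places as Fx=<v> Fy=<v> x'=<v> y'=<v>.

Fx=-22.4911 Fy=-13.4941 x'=3.8754 y'=2.3253

F_att = 3/2·(g−p) = 3/2·(-15,-9) = (-22.5000,-13.5000)
o1: d²=170 > ρ²=56 → inactive
o2: d²=52 ≤ ρ²=56; F_rep = 4·(6,4)/52² = (0.0089,0.0059)
F = F_att + ΣF_rep = (-22.4911,-13.4941)
p' = p + 1/20·F = (3.8754,2.3253)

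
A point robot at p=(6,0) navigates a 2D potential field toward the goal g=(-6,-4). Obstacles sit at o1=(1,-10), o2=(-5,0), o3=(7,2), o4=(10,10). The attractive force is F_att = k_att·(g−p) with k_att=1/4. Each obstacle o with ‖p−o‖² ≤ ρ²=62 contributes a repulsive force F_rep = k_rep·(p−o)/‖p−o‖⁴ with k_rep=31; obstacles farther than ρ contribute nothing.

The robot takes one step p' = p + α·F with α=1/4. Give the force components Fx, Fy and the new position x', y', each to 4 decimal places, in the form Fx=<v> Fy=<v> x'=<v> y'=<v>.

F_att = 1/4·(g−p) = 1/4·(-12,-4) = (-3.0000,-1.0000)
o1: d²=125 > ρ²=62 → inactive
o2: d²=121 > ρ²=62 → inactive
o3: d²=5 ≤ ρ²=62; F_rep = 31·(-1,-2)/5² = (-1.2400,-2.4800)
o4: d²=116 > ρ²=62 → inactive
F = F_att + ΣF_rep = (-4.2400,-3.4800)
p' = p + 1/4·F = (4.9400,-0.8700)

Fx=-4.2400 Fy=-3.4800 x'=4.9400 y'=-0.8700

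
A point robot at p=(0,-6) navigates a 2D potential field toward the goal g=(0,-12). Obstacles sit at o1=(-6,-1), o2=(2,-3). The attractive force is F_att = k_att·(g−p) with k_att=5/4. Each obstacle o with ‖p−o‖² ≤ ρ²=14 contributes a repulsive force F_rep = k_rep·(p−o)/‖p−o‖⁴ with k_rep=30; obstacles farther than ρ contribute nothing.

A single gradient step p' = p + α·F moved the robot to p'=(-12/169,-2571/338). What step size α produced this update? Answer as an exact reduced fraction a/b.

α = 1/5

F_att = 5/4·(g−p) = 5/4·(0,-6) = (0.0000,-7.5000)
o1: d²=61 > ρ²=14 → inactive
o2: d²=13 ≤ ρ²=14; F_rep = 30·(-2,-3)/13² = (-0.3550,-0.5325)
F = F_att + ΣF_rep = (-0.3550,-8.0325)
Δp = p'−p = (-0.0710,-1.6065); α = Δx/Fx = (-12/169) / (-60/169) = 1/5
check: Δy/Fy = (-543/338) / (-2715/338) = 1/5 ✓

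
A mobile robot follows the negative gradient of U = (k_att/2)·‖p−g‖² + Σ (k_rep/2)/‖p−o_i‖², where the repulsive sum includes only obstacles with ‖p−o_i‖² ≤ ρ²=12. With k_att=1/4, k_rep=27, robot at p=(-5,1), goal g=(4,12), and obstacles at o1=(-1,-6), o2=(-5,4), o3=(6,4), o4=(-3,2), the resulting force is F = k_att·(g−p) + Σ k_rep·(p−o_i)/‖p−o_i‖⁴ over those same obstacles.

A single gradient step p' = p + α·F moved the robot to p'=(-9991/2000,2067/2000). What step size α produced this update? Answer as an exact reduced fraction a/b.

α = 1/20

F_att = 1/4·(g−p) = 1/4·(9,11) = (2.2500,2.7500)
o1: d²=65 > ρ²=12 → inactive
o2: d²=9 ≤ ρ²=12; F_rep = 27·(0,-3)/9² = (0.0000,-1.0000)
o3: d²=130 > ρ²=12 → inactive
o4: d²=5 ≤ ρ²=12; F_rep = 27·(-2,-1)/5² = (-2.1600,-1.0800)
F = F_att + ΣF_rep = (0.0900,0.6700)
Δp = p'−p = (0.0045,0.0335); α = Δx/Fx = (9/2000) / (9/100) = 1/20
check: Δy/Fy = (67/2000) / (67/100) = 1/20 ✓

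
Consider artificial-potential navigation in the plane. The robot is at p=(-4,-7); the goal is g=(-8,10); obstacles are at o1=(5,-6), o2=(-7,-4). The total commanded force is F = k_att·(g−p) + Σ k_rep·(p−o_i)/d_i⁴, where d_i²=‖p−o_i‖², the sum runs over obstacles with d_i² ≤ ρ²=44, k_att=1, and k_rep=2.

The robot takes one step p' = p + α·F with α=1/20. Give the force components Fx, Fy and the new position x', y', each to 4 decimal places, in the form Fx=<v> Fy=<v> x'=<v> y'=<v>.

Fx=-3.9815 Fy=16.9815 x'=-4.1991 y'=-6.1509

F_att = 1·(g−p) = 1·(-4,17) = (-4.0000,17.0000)
o1: d²=82 > ρ²=44 → inactive
o2: d²=18 ≤ ρ²=44; F_rep = 2·(3,-3)/18² = (0.0185,-0.0185)
F = F_att + ΣF_rep = (-3.9815,16.9815)
p' = p + 1/20·F = (-4.1991,-6.1509)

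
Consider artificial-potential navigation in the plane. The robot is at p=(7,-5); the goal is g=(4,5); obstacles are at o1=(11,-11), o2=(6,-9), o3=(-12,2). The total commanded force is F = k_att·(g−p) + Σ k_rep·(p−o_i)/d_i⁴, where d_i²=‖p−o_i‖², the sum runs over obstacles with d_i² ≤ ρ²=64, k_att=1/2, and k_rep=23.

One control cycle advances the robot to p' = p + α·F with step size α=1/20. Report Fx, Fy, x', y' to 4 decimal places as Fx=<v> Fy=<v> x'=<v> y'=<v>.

Fx=-1.4544 Fy=5.3694 x'=6.9273 y'=-4.7315

F_att = 1/2·(g−p) = 1/2·(-3,10) = (-1.5000,5.0000)
o1: d²=52 ≤ ρ²=64; F_rep = 23·(-4,6)/52² = (-0.0340,0.0510)
o2: d²=17 ≤ ρ²=64; F_rep = 23·(1,4)/17² = (0.0796,0.3183)
o3: d²=410 > ρ²=64 → inactive
F = F_att + ΣF_rep = (-1.4544,5.3694)
p' = p + 1/20·F = (6.9273,-4.7315)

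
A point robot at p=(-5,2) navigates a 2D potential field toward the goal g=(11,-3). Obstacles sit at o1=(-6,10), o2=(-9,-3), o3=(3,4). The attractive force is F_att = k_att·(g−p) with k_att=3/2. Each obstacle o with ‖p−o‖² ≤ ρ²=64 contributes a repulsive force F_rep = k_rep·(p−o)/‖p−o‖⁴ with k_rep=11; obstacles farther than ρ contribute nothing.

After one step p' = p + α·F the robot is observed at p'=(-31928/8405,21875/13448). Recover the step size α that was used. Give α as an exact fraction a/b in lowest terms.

F_att = 3/2·(g−p) = 3/2·(16,-5) = (24.0000,-7.5000)
o1: d²=65 > ρ²=64 → inactive
o2: d²=41 ≤ ρ²=64; F_rep = 11·(4,5)/41² = (0.0262,0.0327)
o3: d²=68 > ρ²=64 → inactive
F = F_att + ΣF_rep = (24.0262,-7.4673)
Δp = p'−p = (1.2013,-0.3734); α = Δx/Fx = (10097/8405) / (40388/1681) = 1/20
check: Δy/Fy = (-5021/13448) / (-25105/3362) = 1/20 ✓

α = 1/20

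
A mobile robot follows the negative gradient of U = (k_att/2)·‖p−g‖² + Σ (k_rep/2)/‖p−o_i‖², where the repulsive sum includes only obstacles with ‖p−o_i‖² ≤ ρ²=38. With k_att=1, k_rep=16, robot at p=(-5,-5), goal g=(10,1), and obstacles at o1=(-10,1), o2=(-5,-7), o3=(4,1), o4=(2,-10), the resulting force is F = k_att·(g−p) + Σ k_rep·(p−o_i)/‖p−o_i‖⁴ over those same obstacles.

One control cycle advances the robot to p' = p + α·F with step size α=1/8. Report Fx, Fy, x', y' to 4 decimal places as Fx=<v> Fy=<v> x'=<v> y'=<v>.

Fx=15.0000 Fy=8.0000 x'=-3.1250 y'=-4.0000

F_att = 1·(g−p) = 1·(15,6) = (15.0000,6.0000)
o1: d²=61 > ρ²=38 → inactive
o2: d²=4 ≤ ρ²=38; F_rep = 16·(0,2)/4² = (0.0000,2.0000)
o3: d²=117 > ρ²=38 → inactive
o4: d²=74 > ρ²=38 → inactive
F = F_att + ΣF_rep = (15.0000,8.0000)
p' = p + 1/8·F = (-3.1250,-4.0000)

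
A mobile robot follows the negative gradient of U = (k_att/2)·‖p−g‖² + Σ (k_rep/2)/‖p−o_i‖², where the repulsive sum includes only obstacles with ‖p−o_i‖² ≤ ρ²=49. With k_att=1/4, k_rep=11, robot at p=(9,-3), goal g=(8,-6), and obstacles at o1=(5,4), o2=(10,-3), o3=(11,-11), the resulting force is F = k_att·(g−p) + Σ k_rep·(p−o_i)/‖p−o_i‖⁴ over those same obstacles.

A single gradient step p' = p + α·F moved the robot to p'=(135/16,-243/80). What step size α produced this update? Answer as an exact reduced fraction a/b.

α = 1/20

F_att = 1/4·(g−p) = 1/4·(-1,-3) = (-0.2500,-0.7500)
o1: d²=65 > ρ²=49 → inactive
o2: d²=1 ≤ ρ²=49; F_rep = 11·(-1,0)/1² = (-11.0000,0.0000)
o3: d²=68 > ρ²=49 → inactive
F = F_att + ΣF_rep = (-11.2500,-0.7500)
Δp = p'−p = (-0.5625,-0.0375); α = Δx/Fx = (-9/16) / (-45/4) = 1/20
check: Δy/Fy = (-3/80) / (-3/4) = 1/20 ✓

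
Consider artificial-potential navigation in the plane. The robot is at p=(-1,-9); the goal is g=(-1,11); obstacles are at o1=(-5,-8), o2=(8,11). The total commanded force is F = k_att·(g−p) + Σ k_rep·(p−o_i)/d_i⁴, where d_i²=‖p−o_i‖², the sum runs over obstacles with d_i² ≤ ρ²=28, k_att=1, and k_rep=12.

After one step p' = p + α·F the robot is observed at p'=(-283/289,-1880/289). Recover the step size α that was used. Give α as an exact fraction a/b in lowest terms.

F_att = 1·(g−p) = 1·(0,20) = (0.0000,20.0000)
o1: d²=17 ≤ ρ²=28; F_rep = 12·(4,-1)/17² = (0.1661,-0.0415)
o2: d²=481 > ρ²=28 → inactive
F = F_att + ΣF_rep = (0.1661,19.9585)
Δp = p'−p = (0.0208,2.4948); α = Δx/Fx = (6/289) / (48/289) = 1/8
check: Δy/Fy = (721/289) / (5768/289) = 1/8 ✓

α = 1/8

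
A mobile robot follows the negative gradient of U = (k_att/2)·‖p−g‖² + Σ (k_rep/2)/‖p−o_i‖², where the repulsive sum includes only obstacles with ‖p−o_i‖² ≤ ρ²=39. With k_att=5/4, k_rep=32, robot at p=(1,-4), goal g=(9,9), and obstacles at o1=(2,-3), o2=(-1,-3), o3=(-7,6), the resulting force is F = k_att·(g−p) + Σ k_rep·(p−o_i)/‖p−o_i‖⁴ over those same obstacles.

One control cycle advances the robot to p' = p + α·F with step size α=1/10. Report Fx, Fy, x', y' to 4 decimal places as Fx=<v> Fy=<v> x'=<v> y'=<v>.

Fx=4.5600 Fy=6.9700 x'=1.4560 y'=-3.3030

F_att = 5/4·(g−p) = 5/4·(8,13) = (10.0000,16.2500)
o1: d²=2 ≤ ρ²=39; F_rep = 32·(-1,-1)/2² = (-8.0000,-8.0000)
o2: d²=5 ≤ ρ²=39; F_rep = 32·(2,-1)/5² = (2.5600,-1.2800)
o3: d²=164 > ρ²=39 → inactive
F = F_att + ΣF_rep = (4.5600,6.9700)
p' = p + 1/10·F = (1.4560,-3.3030)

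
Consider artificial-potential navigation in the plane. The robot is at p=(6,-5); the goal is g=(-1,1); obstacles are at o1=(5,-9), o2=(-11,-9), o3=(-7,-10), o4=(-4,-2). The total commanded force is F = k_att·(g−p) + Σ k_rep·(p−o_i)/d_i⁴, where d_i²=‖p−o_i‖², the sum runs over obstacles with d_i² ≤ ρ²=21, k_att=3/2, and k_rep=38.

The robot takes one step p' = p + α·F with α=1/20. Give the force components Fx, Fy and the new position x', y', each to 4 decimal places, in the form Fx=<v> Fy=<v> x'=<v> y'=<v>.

F_att = 3/2·(g−p) = 3/2·(-7,6) = (-10.5000,9.0000)
o1: d²=17 ≤ ρ²=21; F_rep = 38·(1,4)/17² = (0.1315,0.5260)
o2: d²=305 > ρ²=21 → inactive
o3: d²=194 > ρ²=21 → inactive
o4: d²=109 > ρ²=21 → inactive
F = F_att + ΣF_rep = (-10.3685,9.5260)
p' = p + 1/20·F = (5.4816,-4.5237)

Fx=-10.3685 Fy=9.5260 x'=5.4816 y'=-4.5237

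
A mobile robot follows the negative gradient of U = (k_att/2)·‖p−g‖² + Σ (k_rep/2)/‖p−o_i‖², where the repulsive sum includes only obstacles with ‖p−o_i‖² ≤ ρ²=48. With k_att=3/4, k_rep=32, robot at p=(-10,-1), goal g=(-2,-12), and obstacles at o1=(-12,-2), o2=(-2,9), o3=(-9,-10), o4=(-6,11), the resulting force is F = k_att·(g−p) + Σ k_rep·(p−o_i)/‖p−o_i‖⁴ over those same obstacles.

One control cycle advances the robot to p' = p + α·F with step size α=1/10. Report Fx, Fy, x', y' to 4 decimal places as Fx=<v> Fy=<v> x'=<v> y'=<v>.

Fx=8.5600 Fy=-6.9700 x'=-9.1440 y'=-1.6970

F_att = 3/4·(g−p) = 3/4·(8,-11) = (6.0000,-8.2500)
o1: d²=5 ≤ ρ²=48; F_rep = 32·(2,1)/5² = (2.5600,1.2800)
o2: d²=164 > ρ²=48 → inactive
o3: d²=82 > ρ²=48 → inactive
o4: d²=160 > ρ²=48 → inactive
F = F_att + ΣF_rep = (8.5600,-6.9700)
p' = p + 1/10·F = (-9.1440,-1.6970)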